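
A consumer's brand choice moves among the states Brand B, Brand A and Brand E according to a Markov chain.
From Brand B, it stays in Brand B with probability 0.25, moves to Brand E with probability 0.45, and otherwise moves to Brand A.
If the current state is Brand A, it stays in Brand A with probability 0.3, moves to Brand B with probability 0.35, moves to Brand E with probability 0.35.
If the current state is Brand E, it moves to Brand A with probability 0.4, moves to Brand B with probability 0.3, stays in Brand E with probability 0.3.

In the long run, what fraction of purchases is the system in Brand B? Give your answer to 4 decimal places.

Let the stationary distribution be π with π = πP and π_1 + π_2 + π_3 = 1.
π_1 = 0.25·π_1 + 0.35·π_2 + 0.3·π_3
π_2 = 0.3·π_1 + 0.3·π_2 + 0.4·π_3
Solving with the normalization constraint gives π = (0.3017, 0.3362, 0.3621).
So the stationary probability of Brand B is 0.3017.

0.3017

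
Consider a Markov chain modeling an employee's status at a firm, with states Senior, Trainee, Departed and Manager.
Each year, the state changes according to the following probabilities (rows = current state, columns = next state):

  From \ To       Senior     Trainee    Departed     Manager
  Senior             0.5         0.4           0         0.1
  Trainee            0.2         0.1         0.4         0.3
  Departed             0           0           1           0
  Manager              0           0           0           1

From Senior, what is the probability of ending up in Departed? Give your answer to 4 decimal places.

0.4324

Let h(s) be the probability of absorption at Departed starting from transient state s. Then h(Departed) = 1 and h(Manager) = 0. By first-step analysis:
h(Senior) = 0.5·h(Senior) + 0.4·h(Trainee) + 0.1·0
h(Trainee) = 0.2·h(Senior) + 0.1·h(Trainee) + 0.4·1 + 0.3·0
Solving: h(Senior) = 0.4324, h(Trainee) = 0.5405.
Starting from Senior, the probability is 0.4324.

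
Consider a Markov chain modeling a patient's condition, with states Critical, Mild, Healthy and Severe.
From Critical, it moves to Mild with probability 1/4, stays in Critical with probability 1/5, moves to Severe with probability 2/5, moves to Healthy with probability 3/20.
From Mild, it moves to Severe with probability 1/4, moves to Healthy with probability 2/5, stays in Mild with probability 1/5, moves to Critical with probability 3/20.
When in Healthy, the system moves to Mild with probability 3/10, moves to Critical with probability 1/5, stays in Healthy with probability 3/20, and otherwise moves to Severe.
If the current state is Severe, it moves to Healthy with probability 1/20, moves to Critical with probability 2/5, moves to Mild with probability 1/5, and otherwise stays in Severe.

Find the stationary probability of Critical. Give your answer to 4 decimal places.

0.2565

Let the stationary distribution be π with π = πP and π_1 + π_2 + π_3 + π_4 = 1.
π_1 = 0.2·π_1 + 0.15·π_2 + 0.2·π_3 + 0.4·π_4
π_2 = 0.25·π_1 + 0.2·π_2 + 0.3·π_3 + 0.2·π_4
π_3 = 0.15·π_1 + 0.4·π_2 + 0.15·π_3 + 0.05·π_4
Solving with the normalization constraint gives π = (0.2565, 0.2302, 0.1736, 0.3398).
So the stationary probability of Critical is 0.2565.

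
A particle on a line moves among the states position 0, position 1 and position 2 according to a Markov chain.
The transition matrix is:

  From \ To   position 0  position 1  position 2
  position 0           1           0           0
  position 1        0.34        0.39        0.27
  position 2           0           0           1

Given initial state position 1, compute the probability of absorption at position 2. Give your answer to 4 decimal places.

Let h(s) be the probability of absorption at position 2 starting from transient state s. Then h(position 2) = 1 and h(position 0) = 0. By first-step analysis:
h(position 1) = 0.34·0 + 0.39·h(position 1) + 0.27·1
Solving: h(position 1) = 0.4426.
Starting from position 1, the probability is 0.4426.

0.4426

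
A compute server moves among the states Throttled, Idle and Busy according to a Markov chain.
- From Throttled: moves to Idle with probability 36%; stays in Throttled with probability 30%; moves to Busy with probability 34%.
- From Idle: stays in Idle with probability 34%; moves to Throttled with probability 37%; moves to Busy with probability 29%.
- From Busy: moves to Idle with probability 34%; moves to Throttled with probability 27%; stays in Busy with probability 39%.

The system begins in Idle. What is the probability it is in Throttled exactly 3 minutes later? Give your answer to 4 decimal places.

Propagate the distribution vector 3 minutes from Idle.
After 0 minutes: (0.0000, 1.0000, 0.0000)
After 1 minute: (0.3700, 0.3400, 0.2900)
After 2 minutes: (0.3151, 0.3474, 0.3375)
After 3 minutes: (0.3142, 0.3463, 0.3395)
P(in Throttled after 3 minutes) = 0.3142

0.3142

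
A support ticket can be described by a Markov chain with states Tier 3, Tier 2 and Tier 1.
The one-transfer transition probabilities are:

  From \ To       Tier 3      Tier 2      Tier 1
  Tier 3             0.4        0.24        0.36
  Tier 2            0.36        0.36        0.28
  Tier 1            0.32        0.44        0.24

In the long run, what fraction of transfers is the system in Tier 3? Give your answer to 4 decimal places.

0.3626

Let the stationary distribution be π with π = πP and π_1 + π_2 + π_3 = 1.
π_1 = 0.4·π_1 + 0.36·π_2 + 0.32·π_3
π_2 = 0.24·π_1 + 0.36·π_2 + 0.44·π_3
Solving with the normalization constraint gives π = (0.3626, 0.3403, 0.2971).
So the stationary probability of Tier 3 is 0.3626.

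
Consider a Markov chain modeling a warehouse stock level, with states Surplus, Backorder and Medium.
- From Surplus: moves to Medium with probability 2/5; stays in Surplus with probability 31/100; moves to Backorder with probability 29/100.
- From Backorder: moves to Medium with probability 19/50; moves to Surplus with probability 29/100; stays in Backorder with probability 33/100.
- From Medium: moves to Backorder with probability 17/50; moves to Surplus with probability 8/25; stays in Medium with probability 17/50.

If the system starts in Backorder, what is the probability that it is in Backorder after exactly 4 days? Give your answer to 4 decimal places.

Propagate the distribution vector 4 days from Backorder.
After 0 days: (0.0000, 1.0000, 0.0000)
After 1 day: (0.2900, 0.3300, 0.3800)
After 2 days: (0.3072, 0.3222, 0.3706)
After 3 days: (0.3073, 0.3214, 0.3713)
After 4 days: (0.3073, 0.3214, 0.3713)
P(in Backorder after 4 days) = 0.3214

0.3214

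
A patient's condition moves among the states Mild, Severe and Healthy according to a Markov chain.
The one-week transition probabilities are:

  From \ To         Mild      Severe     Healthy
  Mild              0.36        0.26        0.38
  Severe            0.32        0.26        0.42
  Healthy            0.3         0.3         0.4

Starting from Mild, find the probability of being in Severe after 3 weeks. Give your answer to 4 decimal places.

0.2759

Propagate the distribution vector 3 weeks from Mild.
After 0 weeks: (1.0000, 0.0000, 0.0000)
After 1 week: (0.3600, 0.2600, 0.3800)
After 2 weeks: (0.3268, 0.2752, 0.3980)
After 3 weeks: (0.3251, 0.2759, 0.3990)
P(in Severe after 3 weeks) = 0.2759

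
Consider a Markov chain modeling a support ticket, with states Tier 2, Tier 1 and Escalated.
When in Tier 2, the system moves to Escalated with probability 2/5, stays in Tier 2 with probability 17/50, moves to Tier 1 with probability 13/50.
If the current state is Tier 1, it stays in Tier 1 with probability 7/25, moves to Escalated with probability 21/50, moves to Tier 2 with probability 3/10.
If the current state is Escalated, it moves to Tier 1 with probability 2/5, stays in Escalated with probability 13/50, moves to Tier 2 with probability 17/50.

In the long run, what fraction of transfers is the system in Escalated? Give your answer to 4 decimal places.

0.3564

Let the stationary distribution be π with π = πP and π_1 + π_2 + π_3 = 1.
π_1 = 0.34·π_1 + 0.3·π_2 + 0.34·π_3
π_2 = 0.26·π_1 + 0.28·π_2 + 0.4·π_3
Solving with the normalization constraint gives π = (0.3274, 0.3162, 0.3564).
So the stationary probability of Escalated is 0.3564.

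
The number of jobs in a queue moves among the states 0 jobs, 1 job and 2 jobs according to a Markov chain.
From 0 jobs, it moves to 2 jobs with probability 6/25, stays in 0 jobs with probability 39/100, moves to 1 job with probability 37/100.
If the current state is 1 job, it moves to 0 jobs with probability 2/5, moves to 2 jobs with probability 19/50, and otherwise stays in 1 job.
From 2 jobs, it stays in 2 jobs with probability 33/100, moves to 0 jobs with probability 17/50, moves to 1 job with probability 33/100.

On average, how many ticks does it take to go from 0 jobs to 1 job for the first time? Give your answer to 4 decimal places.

2.7820

Let t(s) be the expected number of ticks to first reach 1 job from state s, with t(1 job) = 0. Conditioning on the first tick:
t(0 jobs) = 1 + 0.39·t(0 jobs) + 0.24·t(2 jobs)
t(2 jobs) = 1 + 0.34·t(0 jobs) + 0.33·t(2 jobs)
Solving: t(0 jobs) = 2.7820, t(2 jobs) = 2.9043.
Expected ticks from 0 jobs to 1 job: 2.7820.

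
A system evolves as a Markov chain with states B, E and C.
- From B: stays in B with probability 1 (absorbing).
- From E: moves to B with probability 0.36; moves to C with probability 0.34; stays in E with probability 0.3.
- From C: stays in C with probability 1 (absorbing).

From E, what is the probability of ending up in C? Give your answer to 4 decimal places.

0.4857

Let h(s) be the probability of absorption at C starting from transient state s. Then h(C) = 1 and h(B) = 0. By first-step analysis:
h(E) = 0.36·0 + 0.3·h(E) + 0.34·1
Solving: h(E) = 0.4857.
Starting from E, the probability is 0.4857.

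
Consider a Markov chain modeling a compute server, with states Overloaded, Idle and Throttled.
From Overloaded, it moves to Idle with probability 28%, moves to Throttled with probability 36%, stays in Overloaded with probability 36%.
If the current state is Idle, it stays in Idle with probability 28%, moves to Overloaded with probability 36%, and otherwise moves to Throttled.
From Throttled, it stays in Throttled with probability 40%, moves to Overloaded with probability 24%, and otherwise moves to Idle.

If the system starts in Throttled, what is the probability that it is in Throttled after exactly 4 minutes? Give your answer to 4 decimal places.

Propagate the distribution vector 4 minutes from Throttled.
After 0 minutes: (0.0000, 0.0000, 1.0000)
After 1 minute: (0.2400, 0.3600, 0.4000)
After 2 minutes: (0.3120, 0.3120, 0.3760)
After 3 minutes: (0.3149, 0.3101, 0.3750)
After 4 minutes: (0.3150, 0.3100, 0.3750)
P(in Throttled after 4 minutes) = 0.3750

0.3750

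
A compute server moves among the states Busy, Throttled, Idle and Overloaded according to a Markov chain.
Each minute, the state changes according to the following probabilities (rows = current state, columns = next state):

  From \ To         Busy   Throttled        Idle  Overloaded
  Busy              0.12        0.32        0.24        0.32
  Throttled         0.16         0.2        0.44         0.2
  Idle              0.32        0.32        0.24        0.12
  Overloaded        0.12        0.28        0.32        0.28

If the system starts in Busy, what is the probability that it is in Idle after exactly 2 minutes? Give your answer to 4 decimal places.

0.3296

Propagate the distribution vector 2 minutes from Busy.
After 0 minutes: (1.0000, 0.0000, 0.0000, 0.0000)
After 1 minute: (0.1200, 0.3200, 0.2400, 0.3200)
After 2 minutes: (0.1808, 0.2688, 0.3296, 0.2208)
P(in Idle after 2 minutes) = 0.3296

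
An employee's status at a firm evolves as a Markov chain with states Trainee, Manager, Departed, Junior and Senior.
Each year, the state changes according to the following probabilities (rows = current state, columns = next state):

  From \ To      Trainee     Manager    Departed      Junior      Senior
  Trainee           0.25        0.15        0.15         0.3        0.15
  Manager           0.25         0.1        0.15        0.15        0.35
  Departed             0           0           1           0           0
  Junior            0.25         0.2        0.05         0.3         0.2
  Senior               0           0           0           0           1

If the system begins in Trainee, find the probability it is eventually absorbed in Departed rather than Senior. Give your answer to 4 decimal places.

Let h(s) be the probability of absorption at Departed starting from transient state s. Then h(Departed) = 1 and h(Senior) = 0. By first-step analysis:
h(Trainee) = 0.25·h(Trainee) + 0.15·h(Manager) + 0.15·1 + 0.3·h(Junior) + 0.15·0
h(Manager) = 0.25·h(Trainee) + 0.1·h(Manager) + 0.15·1 + 0.15·h(Junior) + 0.35·0
h(Junior) = 0.25·h(Trainee) + 0.2·h(Manager) + 0.05·1 + 0.3·h(Junior) + 0.2·0
Solving: h(Trainee) = 0.3855, h(Manager) = 0.3240, h(Junior) = 0.3017.
Starting from Trainee, the probability is 0.3855.

0.3855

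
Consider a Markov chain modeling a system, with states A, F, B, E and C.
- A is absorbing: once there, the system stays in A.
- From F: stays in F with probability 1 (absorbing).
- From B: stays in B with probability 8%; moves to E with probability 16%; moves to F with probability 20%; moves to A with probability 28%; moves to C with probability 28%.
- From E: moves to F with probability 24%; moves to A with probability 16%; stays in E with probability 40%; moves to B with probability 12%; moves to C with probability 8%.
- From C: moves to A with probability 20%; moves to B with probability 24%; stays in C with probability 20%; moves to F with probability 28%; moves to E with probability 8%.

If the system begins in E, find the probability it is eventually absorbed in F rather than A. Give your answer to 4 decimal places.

Let h(s) be the probability of absorption at F starting from transient state s. Then h(F) = 1 and h(A) = 0. By first-step analysis:
h(B) = 0.28·0 + 0.2·1 + 0.08·h(B) + 0.16·h(E) + 0.28·h(C)
h(E) = 0.16·0 + 0.24·1 + 0.12·h(B) + 0.4·h(E) + 0.08·h(C)
h(C) = 0.2·0 + 0.28·1 + 0.24·h(B) + 0.08·h(E) + 0.2·h(C)
Solving: h(B) = 0.4848, h(E) = 0.5706, h(C) = 0.5525.
Starting from E, the probability is 0.5706.

0.5706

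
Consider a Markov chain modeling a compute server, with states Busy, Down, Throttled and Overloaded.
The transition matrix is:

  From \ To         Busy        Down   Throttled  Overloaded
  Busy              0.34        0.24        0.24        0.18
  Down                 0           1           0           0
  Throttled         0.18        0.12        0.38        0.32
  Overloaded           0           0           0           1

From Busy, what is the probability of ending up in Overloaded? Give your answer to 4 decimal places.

Let h(s) be the probability of absorption at Overloaded starting from transient state s. Then h(Overloaded) = 1 and h(Down) = 0. By first-step analysis:
h(Busy) = 0.34·h(Busy) + 0.24·0 + 0.24·h(Throttled) + 0.18·1
h(Throttled) = 0.18·h(Busy) + 0.12·0 + 0.38·h(Throttled) + 0.32·1
Solving: h(Busy) = 0.5148, h(Throttled) = 0.6656.
Starting from Busy, the probability is 0.5148.

0.5148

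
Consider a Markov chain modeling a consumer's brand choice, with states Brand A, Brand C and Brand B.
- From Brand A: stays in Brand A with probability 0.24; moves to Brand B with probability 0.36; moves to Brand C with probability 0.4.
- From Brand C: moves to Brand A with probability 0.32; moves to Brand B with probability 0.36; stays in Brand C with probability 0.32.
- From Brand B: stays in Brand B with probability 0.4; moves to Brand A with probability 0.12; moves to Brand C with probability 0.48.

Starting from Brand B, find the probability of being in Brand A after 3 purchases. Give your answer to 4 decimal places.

Propagate the distribution vector 3 purchases from Brand B.
After 0 purchases: (0.0000, 0.0000, 1.0000)
After 1 purchase: (0.1200, 0.4800, 0.4000)
After 2 purchases: (0.2304, 0.3936, 0.3760)
After 3 purchases: (0.2264, 0.3986, 0.3750)
P(in Brand A after 3 purchases) = 0.2264

0.2264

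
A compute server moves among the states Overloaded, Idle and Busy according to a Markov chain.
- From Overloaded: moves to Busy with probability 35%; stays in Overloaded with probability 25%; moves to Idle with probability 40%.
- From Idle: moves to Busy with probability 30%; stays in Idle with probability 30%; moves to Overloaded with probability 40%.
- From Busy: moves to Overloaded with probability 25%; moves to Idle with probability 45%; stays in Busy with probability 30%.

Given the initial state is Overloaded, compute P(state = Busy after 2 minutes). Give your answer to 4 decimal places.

0.3125

Sum over the intermediate state after 1 minute:
P = P(Overloaded→Overloaded)·P(Overloaded→Busy) + P(Overloaded→Idle)·P(Idle→Busy) + P(Overloaded→Busy)·P(Busy→Busy)
  = 0.25×0.35 + 0.4×0.3 + 0.35×0.3
  = 0.0875 + 0.1200 + 0.1050 = 0.3125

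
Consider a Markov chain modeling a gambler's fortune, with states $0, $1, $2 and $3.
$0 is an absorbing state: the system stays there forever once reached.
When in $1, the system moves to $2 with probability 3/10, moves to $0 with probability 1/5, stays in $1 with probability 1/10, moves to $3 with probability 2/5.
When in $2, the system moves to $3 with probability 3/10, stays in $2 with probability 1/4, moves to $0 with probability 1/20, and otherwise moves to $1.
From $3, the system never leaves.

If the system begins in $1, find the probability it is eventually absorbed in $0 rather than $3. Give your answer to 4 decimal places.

Let h(s) be the probability of absorption at $0 starting from transient state s. Then h($0) = 1 and h($3) = 0. By first-step analysis:
h($1) = 0.2·1 + 0.1·h($1) + 0.3·h($2) + 0.4·0
h($2) = 0.05·1 + 0.4·h($1) + 0.25·h($2) + 0.3·0
Solving: h($1) = 0.2973, h($2) = 0.2252.
Starting from $1, the probability is 0.2973.

0.2973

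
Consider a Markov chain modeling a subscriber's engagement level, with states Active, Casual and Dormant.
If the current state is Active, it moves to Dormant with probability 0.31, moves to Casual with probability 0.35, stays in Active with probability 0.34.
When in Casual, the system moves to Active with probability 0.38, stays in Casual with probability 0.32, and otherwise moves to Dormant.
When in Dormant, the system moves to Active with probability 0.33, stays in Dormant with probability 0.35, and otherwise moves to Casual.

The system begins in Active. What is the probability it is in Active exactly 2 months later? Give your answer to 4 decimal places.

Sum over the intermediate state after 1 month:
P = P(Active→Active)·P(Active→Active) + P(Active→Casual)·P(Casual→Active) + P(Active→Dormant)·P(Dormant→Active)
  = 0.34×0.34 + 0.35×0.38 + 0.31×0.33
  = 0.1156 + 0.1330 + 0.1023 = 0.3509

0.3509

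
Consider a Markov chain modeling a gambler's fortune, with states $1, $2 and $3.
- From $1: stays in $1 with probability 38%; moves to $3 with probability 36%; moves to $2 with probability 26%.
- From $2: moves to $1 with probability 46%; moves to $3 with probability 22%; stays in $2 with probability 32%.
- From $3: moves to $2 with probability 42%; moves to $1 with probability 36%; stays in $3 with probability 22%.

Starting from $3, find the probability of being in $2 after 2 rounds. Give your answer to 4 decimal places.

Sum over the intermediate state after 1 round:
P = P($3→$1)·P($1→$2) + P($3→$2)·P($2→$2) + P($3→$3)·P($3→$2)
  = 0.36×0.26 + 0.42×0.32 + 0.22×0.42
  = 0.0936 + 0.1344 + 0.0924 = 0.3204

0.3204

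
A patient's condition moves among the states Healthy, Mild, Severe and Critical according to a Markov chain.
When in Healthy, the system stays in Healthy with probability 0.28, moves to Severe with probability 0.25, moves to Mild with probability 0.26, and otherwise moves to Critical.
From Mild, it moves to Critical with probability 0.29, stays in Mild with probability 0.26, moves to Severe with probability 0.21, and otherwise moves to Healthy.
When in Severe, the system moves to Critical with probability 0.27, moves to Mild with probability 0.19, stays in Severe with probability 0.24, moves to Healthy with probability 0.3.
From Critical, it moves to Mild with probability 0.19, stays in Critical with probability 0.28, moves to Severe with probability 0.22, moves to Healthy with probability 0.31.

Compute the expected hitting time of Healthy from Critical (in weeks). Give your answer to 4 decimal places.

3.4074

Let t(s) be the expected number of weeks to first reach Healthy from state s, with t(Healthy) = 0. Conditioning on the first week:
t(Mild) = 1 + 0.26·t(Mild) + 0.21·t(Severe) + 0.29·t(Critical)
t(Severe) = 1 + 0.19·t(Mild) + 0.24·t(Severe) + 0.27·t(Critical)
t(Critical) = 1 + 0.19·t(Mild) + 0.22·t(Severe) + 0.28·t(Critical)
Solving: t(Mild) = 3.6635, t(Severe) = 3.4422, t(Critical) = 3.4074.
Expected weeks from Critical to Healthy: 3.4074.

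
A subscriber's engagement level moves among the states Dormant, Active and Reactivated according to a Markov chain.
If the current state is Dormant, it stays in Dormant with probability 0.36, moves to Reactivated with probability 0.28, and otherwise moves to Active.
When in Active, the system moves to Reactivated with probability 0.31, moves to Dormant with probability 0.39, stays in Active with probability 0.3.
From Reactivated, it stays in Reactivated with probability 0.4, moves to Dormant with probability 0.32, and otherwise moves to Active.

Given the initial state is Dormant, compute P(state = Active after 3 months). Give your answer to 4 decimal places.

Propagate the distribution vector 3 months from Dormant.
After 0 months: (1.0000, 0.0000, 0.0000)
After 1 month: (0.3600, 0.3600, 0.2800)
After 2 months: (0.3596, 0.3160, 0.3244)
After 3 months: (0.3565, 0.3151, 0.3284)
P(in Active after 3 months) = 0.3151

0.3151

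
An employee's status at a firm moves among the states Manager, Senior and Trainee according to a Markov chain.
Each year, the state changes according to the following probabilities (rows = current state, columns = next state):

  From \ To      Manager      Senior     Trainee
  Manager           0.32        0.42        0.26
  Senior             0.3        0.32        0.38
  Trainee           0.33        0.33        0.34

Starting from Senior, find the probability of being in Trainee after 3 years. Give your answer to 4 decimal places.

0.3288

Propagate the distribution vector 3 years from Senior.
After 0 years: (0.0000, 1.0000, 0.0000)
After 1 year: (0.3000, 0.3200, 0.3800)
After 2 years: (0.3174, 0.3538, 0.3288)
After 3 years: (0.3162, 0.3550, 0.3288)
P(in Trainee after 3 years) = 0.3288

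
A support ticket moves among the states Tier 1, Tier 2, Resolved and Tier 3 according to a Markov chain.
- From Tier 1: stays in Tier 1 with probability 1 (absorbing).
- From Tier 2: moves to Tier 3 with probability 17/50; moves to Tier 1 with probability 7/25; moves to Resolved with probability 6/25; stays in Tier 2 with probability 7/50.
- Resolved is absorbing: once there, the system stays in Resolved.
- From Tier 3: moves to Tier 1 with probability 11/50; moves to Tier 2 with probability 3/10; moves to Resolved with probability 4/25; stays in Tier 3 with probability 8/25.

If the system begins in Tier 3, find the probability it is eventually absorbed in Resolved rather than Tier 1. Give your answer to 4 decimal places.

0.4341

Let h(s) be the probability of absorption at Resolved starting from transient state s. Then h(Resolved) = 1 and h(Tier 1) = 0. By first-step analysis:
h(Tier 2) = 0.28·0 + 0.14·h(Tier 2) + 0.24·1 + 0.34·h(Tier 3)
h(Tier 3) = 0.22·0 + 0.3·h(Tier 2) + 0.16·1 + 0.32·h(Tier 3)
Solving: h(Tier 2) = 0.4507, h(Tier 3) = 0.4341.
Starting from Tier 3, the probability is 0.4341.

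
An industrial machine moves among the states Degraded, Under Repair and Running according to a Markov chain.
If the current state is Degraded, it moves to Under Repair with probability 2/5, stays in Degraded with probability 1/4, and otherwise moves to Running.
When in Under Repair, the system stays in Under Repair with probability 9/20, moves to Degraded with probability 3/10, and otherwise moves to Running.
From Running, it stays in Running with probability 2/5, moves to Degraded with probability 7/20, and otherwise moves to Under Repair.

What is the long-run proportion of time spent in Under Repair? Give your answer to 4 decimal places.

0.3690

Let the stationary distribution be π with π = πP and π_1 + π_2 + π_3 = 1.
π_1 = 0.25·π_1 + 0.3·π_2 + 0.35·π_3
π_2 = 0.4·π_1 + 0.45·π_2 + 0.25·π_3
Solving with the normalization constraint gives π = (0.3014, 0.3690, 0.3296).
So the stationary probability of Under Repair is 0.3690.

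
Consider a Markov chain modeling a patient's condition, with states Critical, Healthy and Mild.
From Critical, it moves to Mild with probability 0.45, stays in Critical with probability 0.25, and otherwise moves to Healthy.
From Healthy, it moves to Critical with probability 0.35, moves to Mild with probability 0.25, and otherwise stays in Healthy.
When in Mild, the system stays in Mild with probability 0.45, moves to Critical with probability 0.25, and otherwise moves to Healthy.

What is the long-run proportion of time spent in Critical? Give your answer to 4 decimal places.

Let the stationary distribution be π with π = πP and π_1 + π_2 + π_3 = 1.
π_1 = 0.25·π_1 + 0.35·π_2 + 0.25·π_3
π_2 = 0.3·π_1 + 0.4·π_2 + 0.3·π_3
Solving with the normalization constraint gives π = (0.2833, 0.3333, 0.3833).
So the stationary probability of Critical is 0.2833.

0.2833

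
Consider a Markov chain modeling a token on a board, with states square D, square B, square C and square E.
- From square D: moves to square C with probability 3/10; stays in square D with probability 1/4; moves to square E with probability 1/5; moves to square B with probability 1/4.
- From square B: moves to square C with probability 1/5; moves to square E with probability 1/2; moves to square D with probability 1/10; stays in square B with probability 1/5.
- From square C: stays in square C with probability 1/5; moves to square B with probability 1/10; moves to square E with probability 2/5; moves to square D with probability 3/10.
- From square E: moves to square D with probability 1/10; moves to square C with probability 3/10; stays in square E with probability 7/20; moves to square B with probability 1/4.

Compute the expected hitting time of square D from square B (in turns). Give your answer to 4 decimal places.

6.7442

Let t(s) be the expected number of turns to first reach square D from state s, with t(square D) = 0. Conditioning on the first turn:
t(square B) = 1 + 0.2·t(square B) + 0.2·t(square C) + 0.5·t(square E)
t(square C) = 1 + 0.1·t(square B) + 0.2·t(square C) + 0.4·t(square E)
t(square E) = 1 + 0.25·t(square B) + 0.3·t(square C) + 0.35·t(square E)
Solving: t(square B) = 6.7442, t(square C) = 5.4070, t(square E) = 6.6279.
Expected turns from square B to square D: 6.7442.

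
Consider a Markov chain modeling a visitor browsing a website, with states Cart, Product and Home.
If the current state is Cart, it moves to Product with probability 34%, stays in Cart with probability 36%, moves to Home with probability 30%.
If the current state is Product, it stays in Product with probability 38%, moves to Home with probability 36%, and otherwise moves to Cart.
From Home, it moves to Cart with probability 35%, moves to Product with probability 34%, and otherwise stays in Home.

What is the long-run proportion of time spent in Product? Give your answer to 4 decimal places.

Let the stationary distribution be π with π = πP and π_1 + π_2 + π_3 = 1.
π_1 = 0.36·π_1 + 0.26·π_2 + 0.35·π_3
π_2 = 0.34·π_1 + 0.38·π_2 + 0.34·π_3
Solving with the normalization constraint gives π = (0.3213, 0.3542, 0.3245).
So the stationary probability of Product is 0.3542.

0.3542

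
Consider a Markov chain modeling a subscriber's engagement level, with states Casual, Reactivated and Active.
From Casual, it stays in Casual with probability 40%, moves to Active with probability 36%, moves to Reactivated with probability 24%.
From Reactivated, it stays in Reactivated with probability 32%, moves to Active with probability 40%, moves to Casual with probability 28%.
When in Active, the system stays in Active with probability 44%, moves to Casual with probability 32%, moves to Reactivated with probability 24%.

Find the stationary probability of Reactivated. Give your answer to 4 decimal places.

Let the stationary distribution be π with π = πP and π_1 + π_2 + π_3 = 1.
π_1 = 0.4·π_1 + 0.28·π_2 + 0.32·π_3
π_2 = 0.24·π_1 + 0.32·π_2 + 0.24·π_3
Solving with the normalization constraint gives π = (0.3365, 0.2609, 0.4026).
So the stationary probability of Reactivated is 0.2609.

0.2609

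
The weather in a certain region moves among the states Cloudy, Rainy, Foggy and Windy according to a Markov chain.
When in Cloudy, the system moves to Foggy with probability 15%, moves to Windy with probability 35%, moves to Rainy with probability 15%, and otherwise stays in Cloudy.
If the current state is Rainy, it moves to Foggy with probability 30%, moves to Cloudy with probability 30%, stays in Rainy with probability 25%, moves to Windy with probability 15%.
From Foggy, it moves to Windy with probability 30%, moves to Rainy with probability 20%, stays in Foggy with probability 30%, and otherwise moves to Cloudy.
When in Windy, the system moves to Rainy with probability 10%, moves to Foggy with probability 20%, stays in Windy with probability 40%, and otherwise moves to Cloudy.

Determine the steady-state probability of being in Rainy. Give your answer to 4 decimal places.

0.1612

Let the stationary distribution be π with π = πP and π_1 + π_2 + π_3 + π_4 = 1.
π_1 = 0.35·π_1 + 0.3·π_2 + 0.2·π_3 + 0.3·π_4
π_2 = 0.15·π_1 + 0.25·π_2 + 0.2·π_3 + 0.1·π_4
π_3 = 0.15·π_1 + 0.3·π_2 + 0.3·π_3 + 0.2·π_4
Solving with the normalization constraint gives π = (0.2922, 0.1612, 0.2239, 0.3227).
So the stationary probability of Rainy is 0.1612.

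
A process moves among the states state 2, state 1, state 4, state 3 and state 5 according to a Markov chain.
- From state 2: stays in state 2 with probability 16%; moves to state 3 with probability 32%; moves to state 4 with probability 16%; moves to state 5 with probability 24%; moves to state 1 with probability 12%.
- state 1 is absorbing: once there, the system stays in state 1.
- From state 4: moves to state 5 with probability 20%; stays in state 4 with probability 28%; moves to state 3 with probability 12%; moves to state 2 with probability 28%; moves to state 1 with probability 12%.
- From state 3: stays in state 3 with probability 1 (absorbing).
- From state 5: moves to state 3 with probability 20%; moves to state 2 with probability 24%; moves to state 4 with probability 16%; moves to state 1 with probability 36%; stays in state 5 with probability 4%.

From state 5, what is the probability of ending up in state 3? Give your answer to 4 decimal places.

0.4489

Let h(s) be the probability of absorption at state 3 starting from transient state s. Then h(state 3) = 1 and h(state 1) = 0. By first-step analysis:
h(state 2) = 0.16·h(state 2) + 0.12·0 + 0.16·h(state 4) + 0.32·1 + 0.24·h(state 5)
h(state 4) = 0.28·h(state 2) + 0.12·0 + 0.28·h(state 4) + 0.12·1 + 0.2·h(state 5)
h(state 5) = 0.24·h(state 2) + 0.36·0 + 0.16·h(state 4) + 0.2·1 + 0.04·h(state 5)
Solving: h(state 2) = 0.6099, h(state 4) = 0.5285, h(state 5) = 0.4489.
Starting from state 5, the probability is 0.4489.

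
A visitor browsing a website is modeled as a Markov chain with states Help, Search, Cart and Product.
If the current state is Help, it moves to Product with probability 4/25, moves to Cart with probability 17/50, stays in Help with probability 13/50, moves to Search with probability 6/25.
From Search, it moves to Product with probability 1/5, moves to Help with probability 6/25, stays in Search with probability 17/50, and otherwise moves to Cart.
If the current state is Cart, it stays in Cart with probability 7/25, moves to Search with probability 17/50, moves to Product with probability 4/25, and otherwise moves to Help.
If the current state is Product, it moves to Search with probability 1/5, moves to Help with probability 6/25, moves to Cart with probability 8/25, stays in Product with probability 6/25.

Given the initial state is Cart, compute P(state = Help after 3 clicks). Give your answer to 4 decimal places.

0.2392

Propagate the distribution vector 3 clicks from Cart.
After 0 clicks: (0.0000, 0.0000, 1.0000, 0.0000)
After 1 click: (0.2200, 0.3400, 0.2800, 0.1600)
After 2 clicks: (0.2388, 0.2956, 0.2792, 0.1864)
After 3 clicks: (0.2392, 0.2900, 0.2840, 0.1867)
P(in Help after 3 clicks) = 0.2392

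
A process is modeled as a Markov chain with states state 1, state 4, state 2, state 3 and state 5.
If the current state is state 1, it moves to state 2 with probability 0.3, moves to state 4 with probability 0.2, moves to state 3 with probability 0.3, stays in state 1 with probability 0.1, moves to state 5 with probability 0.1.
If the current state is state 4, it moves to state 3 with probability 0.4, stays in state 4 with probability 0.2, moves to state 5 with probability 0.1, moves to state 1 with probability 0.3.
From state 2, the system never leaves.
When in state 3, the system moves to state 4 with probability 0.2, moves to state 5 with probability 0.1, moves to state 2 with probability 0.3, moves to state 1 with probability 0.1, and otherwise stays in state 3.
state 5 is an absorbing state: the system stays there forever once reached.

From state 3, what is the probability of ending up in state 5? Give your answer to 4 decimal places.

0.2941

Let h(s) be the probability of absorption at state 5 starting from transient state s. Then h(state 5) = 1 and h(state 2) = 0. By first-step analysis:
h(state 1) = 0.1·h(state 1) + 0.2·h(state 4) + 0.3·0 + 0.3·h(state 3) + 0.1·1
h(state 4) = 0.3·h(state 1) + 0.2·h(state 4) + 0.4·h(state 3) + 0.1·1
h(state 3) = 0.1·h(state 1) + 0.2·h(state 4) + 0.3·0 + 0.3·h(state 3) + 0.1·1
Solving: h(state 1) = 0.2941, h(state 4) = 0.3824, h(state 3) = 0.2941.
Starting from state 3, the probability is 0.2941.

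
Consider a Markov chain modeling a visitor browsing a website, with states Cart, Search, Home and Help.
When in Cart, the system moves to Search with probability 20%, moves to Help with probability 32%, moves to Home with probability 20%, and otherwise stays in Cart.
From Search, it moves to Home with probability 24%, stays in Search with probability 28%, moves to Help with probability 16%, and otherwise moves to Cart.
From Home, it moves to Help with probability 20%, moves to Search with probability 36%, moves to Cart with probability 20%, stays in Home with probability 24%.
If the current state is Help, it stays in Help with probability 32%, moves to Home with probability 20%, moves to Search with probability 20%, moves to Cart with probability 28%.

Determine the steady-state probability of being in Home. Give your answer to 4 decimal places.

Let the stationary distribution be π with π = πP and π_1 + π_2 + π_3 + π_4 = 1.
π_1 = 0.28·π_1 + 0.32·π_2 + 0.2·π_3 + 0.28·π_4
π_2 = 0.2·π_1 + 0.28·π_2 + 0.36·π_3 + 0.2·π_4
π_3 = 0.2·π_1 + 0.24·π_2 + 0.24·π_3 + 0.2·π_4
Solving with the normalization constraint gives π = (0.2727, 0.2555, 0.2190, 0.2528).
So the stationary probability of Home is 0.2190.

0.2190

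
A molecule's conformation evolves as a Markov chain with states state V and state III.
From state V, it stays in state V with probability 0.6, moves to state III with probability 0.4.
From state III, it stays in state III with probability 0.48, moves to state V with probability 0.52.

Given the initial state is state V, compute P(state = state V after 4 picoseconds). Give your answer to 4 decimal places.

Propagate the distribution vector 4 picoseconds from state V.
After 0 picoseconds: (1.0000, 0.0000)
After 1 picosecond: (0.6000, 0.4000)
After 2 picoseconds: (0.5680, 0.4320)
After 3 picoseconds: (0.5654, 0.4346)
After 4 picoseconds: (0.5652, 0.4348)
P(in state V after 4 picoseconds) = 0.5652

0.5652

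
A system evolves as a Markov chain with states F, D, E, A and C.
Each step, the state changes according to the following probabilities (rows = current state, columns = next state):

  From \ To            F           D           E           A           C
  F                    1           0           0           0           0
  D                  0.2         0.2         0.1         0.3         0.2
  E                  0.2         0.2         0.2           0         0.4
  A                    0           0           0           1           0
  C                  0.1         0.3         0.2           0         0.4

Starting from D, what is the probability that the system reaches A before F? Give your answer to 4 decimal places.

Let h(s) be the probability of absorption at A starting from transient state s. Then h(A) = 1 and h(F) = 0. By first-step analysis:
h(D) = 0.2·0 + 0.2·h(D) + 0.1·h(E) + 0.3·1 + 0.2·h(C)
h(E) = 0.2·0 + 0.2·h(D) + 0.2·h(E) + 0.4·h(C)
h(C) = 0.1·0 + 0.3·h(D) + 0.2·h(E) + 0.4·h(C)
Solving: h(D) = 0.5000, h(E) = 0.3000, h(C) = 0.3500.
Starting from D, the probability is 0.5000.

0.5000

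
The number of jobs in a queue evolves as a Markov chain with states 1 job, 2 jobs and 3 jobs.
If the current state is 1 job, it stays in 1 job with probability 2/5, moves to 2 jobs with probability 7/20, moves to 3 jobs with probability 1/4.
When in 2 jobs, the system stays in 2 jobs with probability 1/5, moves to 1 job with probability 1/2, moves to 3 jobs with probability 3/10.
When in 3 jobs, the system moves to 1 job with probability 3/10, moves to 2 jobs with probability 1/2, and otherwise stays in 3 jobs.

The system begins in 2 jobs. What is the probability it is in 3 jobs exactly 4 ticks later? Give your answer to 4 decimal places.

Propagate the distribution vector 4 ticks from 2 jobs.
After 0 ticks: (0.0000, 1.0000, 0.0000)
After 1 tick: (0.5000, 0.2000, 0.3000)
After 2 ticks: (0.3900, 0.3650, 0.2450)
After 3 ticks: (0.4120, 0.3320, 0.2560)
After 4 ticks: (0.4076, 0.3386, 0.2538)
P(in 3 jobs after 4 ticks) = 0.2538

0.2538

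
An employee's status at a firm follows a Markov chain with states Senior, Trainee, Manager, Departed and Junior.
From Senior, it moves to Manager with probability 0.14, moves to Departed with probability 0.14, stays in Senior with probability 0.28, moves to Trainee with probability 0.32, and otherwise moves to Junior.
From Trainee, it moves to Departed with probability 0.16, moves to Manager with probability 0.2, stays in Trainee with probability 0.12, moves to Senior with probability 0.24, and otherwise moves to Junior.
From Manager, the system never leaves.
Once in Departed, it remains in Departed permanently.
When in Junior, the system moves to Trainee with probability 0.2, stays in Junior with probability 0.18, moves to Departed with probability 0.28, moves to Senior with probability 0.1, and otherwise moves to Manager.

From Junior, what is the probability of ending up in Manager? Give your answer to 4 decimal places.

0.4805

Let h(s) be the probability of absorption at Manager starting from transient state s. Then h(Manager) = 1 and h(Departed) = 0. By first-step analysis:
h(Senior) = 0.28·h(Senior) + 0.32·h(Trainee) + 0.14·1 + 0.14·0 + 0.12·h(Junior)
h(Trainee) = 0.24·h(Senior) + 0.12·h(Trainee) + 0.2·1 + 0.16·0 + 0.28·h(Junior)
h(Junior) = 0.1·h(Senior) + 0.2·h(Trainee) + 0.24·1 + 0.28·0 + 0.18·h(Junior)
Solving: h(Senior) = 0.5047, h(Trainee) = 0.5178, h(Junior) = 0.4805.
Starting from Junior, the probability is 0.4805.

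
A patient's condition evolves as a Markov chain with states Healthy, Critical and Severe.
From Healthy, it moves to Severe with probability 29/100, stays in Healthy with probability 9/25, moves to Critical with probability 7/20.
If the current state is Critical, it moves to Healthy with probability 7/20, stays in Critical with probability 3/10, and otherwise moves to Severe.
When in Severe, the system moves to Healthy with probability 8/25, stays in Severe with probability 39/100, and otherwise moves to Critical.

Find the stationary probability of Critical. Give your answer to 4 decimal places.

Let the stationary distribution be π with π = πP and π_1 + π_2 + π_3 = 1.
π_1 = 0.36·π_1 + 0.35·π_2 + 0.32·π_3
π_2 = 0.35·π_1 + 0.3·π_2 + 0.29·π_3
Solving with the normalization constraint gives π = (0.3431, 0.3137, 0.3431).
So the stationary probability of Critical is 0.3137.

0.3137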